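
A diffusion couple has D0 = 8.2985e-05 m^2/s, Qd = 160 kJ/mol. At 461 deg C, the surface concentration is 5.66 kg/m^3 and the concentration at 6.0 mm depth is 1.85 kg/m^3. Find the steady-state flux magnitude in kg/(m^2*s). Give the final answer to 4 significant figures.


Step 1: D = D0 * exp(-Qd/(R*T))
T = 461 + 273.15 = 734.15 K
D = 8.2985e-05 * exp(-160e3 / (8.314 * 734.15)) = 3.42466e-16 m^2/s
Step 2: J = D * (C1 - C2) / dx
J = 3.42466e-16 * (5.66 - 1.85) / 6e-03
J = 2.175e-13 kg/(m^2*s)


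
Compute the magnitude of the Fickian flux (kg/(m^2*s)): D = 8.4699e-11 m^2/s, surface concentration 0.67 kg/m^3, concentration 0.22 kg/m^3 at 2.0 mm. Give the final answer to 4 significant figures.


J = -D * (dC/dx) = D * (C1 - C2) / dx
J = 8.4699e-11 * (0.67 - 0.22) / 2e-03
J = 1.906e-08 kg/(m^2*s)


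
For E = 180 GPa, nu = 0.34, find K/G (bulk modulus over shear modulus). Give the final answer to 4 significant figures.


G = E / (2*(1+nu))
G = 180 / (2*(1+0.34)) = 67.1642 GPa
K = E / (3*(1-2*nu))
K = 180 / (3*(1-2*0.34)) = 187.5 GPa
K/G = 187.5 / 67.1642 = 2.792


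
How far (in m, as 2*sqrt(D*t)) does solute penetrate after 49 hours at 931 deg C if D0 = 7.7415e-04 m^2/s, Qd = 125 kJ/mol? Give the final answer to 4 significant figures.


Step 1: D = D0 * exp(-Qd/(R*T))
T = 1204.15 K
D = 7.7415e-04 * exp(-125e3 / (8.314 * 1204.15)) = 2.92599e-09 m^2/s
Step 2: L = 2*sqrt(D*t)
t = 49 h = 176400 s
L = 2*sqrt(2.92599e-09 * 176400) = 0.04544 m


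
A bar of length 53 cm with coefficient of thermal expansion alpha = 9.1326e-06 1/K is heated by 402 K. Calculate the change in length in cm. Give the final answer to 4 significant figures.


dL = L0 * alpha * dT
dL = 53 * 9.1326e-06 * 402
dL = 0.1946 cm


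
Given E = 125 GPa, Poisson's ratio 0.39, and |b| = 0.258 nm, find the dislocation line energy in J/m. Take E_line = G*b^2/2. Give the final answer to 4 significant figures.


Step 1: G = E / (2*(1+nu))
G = 125 / (2*(1+0.39)) = 44.964 GPa = 4.4964e+10 Pa
Step 2: E_line = G*b^2/2
b = 0.258 nm = 2.58e-10 m
E_line = 0.5 * 4.4964e+10 * (2.58e-10)^2 = 1.496e-09 J/m


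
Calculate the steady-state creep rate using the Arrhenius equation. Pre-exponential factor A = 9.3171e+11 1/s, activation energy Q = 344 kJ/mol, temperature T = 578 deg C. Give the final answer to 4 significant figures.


rate = A * exp(-Q / (R*T))
T = 578 + 273.15 = 851.15 K
rate = 9.3171e+11 * exp(-344e3 / (8.314 * 851.15))
rate = 7.201e-10 1/s


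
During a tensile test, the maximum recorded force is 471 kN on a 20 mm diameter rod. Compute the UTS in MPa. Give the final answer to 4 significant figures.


A0 = pi*(d/2)^2 = pi*(20/2)^2 = 314.159 mm^2
UTS = F_max / A0 = 471*1000 / 314.159
UTS = 1499 MPa


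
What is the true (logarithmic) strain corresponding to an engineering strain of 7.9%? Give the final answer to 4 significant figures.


epsilon_true = ln(1 + epsilon_eng)
epsilon_true = ln(1 + 0.079)
epsilon_true = 0.07603


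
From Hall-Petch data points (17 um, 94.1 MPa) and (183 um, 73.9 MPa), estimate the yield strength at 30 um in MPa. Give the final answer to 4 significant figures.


sigma_y = sigma0 + k / sqrt(d)
1/sqrt(d1) = 1/sqrt(1.7e-05) = 242.536;  1/sqrt(d2) = 73.9221
k = (sigma1 - sigma2) / (1/sqrt(d1) - 1/sqrt(d2)) = (94.1 - 73.9) / (242.536 - 73.9221) = 0.119801 MPa*m^0.5
sigma0 = sigma1 - k/sqrt(d1) = 94.1 - 0.119801*242.536 = 65.0441 MPa
sigma_y(d3) = 65.0441 + 0.119801 / sqrt(3e-05) = 86.92 MPa


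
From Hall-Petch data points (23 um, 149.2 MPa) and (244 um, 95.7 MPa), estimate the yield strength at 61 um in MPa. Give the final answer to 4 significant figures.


sigma_y = sigma0 + k / sqrt(d)
1/sqrt(d1) = 1/sqrt(2.3e-05) = 208.514;  1/sqrt(d2) = 64.0184
k = (sigma1 - sigma2) / (1/sqrt(d1) - 1/sqrt(d2)) = (149.2 - 95.7) / (208.514 - 64.0184) = 0.370253 MPa*m^0.5
sigma0 = sigma1 - k/sqrt(d1) = 149.2 - 0.370253*208.514 = 71.997 MPa
sigma_y(d3) = 71.997 + 0.370253 / sqrt(6.1e-05) = 119.4 MPa


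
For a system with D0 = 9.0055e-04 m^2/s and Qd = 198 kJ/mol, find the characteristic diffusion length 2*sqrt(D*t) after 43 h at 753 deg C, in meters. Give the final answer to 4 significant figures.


Step 1: D = D0 * exp(-Qd/(R*T))
T = 1026.15 K
D = 9.0055e-04 * exp(-198e3 / (8.314 * 1026.15)) = 7.50323e-14 m^2/s
Step 2: L = 2*sqrt(D*t)
t = 43 h = 154800 s
L = 2*sqrt(7.50323e-14 * 154800) = 2.155e-04 m


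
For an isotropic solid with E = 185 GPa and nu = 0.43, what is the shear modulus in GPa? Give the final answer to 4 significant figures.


G = E / (2*(1+nu))
G = 185 / (2*(1+0.43))
G = 64.69 GPa


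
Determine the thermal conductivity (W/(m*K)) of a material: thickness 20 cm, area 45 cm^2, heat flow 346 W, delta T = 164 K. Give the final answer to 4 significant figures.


k = Q*L / (A*dT)
L = 0.2 m, A = 4.5e-03 m^2
k = 346 * 0.2 / (4.5e-03 * 164)
k = 93.77 W/(m*K)


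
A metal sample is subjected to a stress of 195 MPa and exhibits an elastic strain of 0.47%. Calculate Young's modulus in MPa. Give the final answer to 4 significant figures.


E = sigma / epsilon
epsilon = 0.47% = 4.7e-03
E = 195 / 4.7e-03
E = 41490 MPa


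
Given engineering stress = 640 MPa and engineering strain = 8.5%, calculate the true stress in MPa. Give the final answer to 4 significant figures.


sigma_true = sigma_eng * (1 + epsilon_eng)
sigma_true = 640 * (1 + 0.085)
sigma_true = 694.4 MPa


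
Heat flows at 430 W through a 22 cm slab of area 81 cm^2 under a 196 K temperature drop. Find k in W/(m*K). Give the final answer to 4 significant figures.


k = Q*L / (A*dT)
L = 0.22 m, A = 8.1e-03 m^2
k = 430 * 0.22 / (8.1e-03 * 196)
k = 59.59 W/(m*K)


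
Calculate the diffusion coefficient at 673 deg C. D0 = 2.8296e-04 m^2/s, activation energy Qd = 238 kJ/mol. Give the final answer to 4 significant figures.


D = D0 * exp(-Qd / (R*T))
T = 946.15 K
D = 2.8296e-04 * exp(-238e3 / (8.314 * 946.15))
D = 2.05e-17 m^2/s


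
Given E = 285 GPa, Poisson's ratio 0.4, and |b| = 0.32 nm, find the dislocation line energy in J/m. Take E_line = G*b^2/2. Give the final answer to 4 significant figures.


Step 1: G = E / (2*(1+nu))
G = 285 / (2*(1+0.4)) = 101.786 GPa = 1.01786e+11 Pa
Step 2: E_line = G*b^2/2
b = 0.32 nm = 3.2e-10 m
E_line = 0.5 * 1.01786e+11 * (3.2e-10)^2 = 5.211e-09 J/m


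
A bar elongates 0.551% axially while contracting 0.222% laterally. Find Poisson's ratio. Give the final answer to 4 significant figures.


nu = -epsilon_lat / epsilon_axial
Lateral strain is contraction (negative), so using magnitudes:
nu = 0.222 / 0.551
nu = 0.4029


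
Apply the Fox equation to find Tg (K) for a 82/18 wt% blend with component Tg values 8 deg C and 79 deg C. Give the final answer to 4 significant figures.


1/Tg = w1/Tg1 + w2/Tg2 (in Kelvin)
Tg1 = 281.15 K, Tg2 = 352.15 K
1/Tg = 0.82/281.15 + 0.18/352.15
Tg = 291.7 K


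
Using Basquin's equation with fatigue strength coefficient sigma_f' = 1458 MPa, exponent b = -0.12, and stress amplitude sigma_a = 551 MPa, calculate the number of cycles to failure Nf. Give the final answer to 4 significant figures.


sigma_a = sigma_f' * (2*Nf)^b
2*Nf = (sigma_a / sigma_f')^(1/b)
2*Nf = (551 / 1458)^(1/-0.12)
2*Nf = 3324.42
Nf = 1662 cycles


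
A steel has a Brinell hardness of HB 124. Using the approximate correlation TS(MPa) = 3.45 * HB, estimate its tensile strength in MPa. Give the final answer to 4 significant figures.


TS (MPa) = 3.45 * HB
TS = 3.45 * 124
TS = 427.8 MPa


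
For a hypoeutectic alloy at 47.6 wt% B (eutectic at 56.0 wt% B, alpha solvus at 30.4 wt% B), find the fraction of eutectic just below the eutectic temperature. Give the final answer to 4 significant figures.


f_primary = (C_e - C0) / (C_e - C_alpha_max)
f_primary = (56.0 - 47.6) / (56.0 - 30.4)
f_primary = 0.328125
f_eutectic = 1 - 0.328125 = 0.6719


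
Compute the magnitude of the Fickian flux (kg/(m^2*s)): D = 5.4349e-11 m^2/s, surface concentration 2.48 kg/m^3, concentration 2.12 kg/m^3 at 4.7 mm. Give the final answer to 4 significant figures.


J = -D * (dC/dx) = D * (C1 - C2) / dx
J = 5.4349e-11 * (2.48 - 2.12) / 4.7e-03
J = 4.163e-09 kg/(m^2*s)


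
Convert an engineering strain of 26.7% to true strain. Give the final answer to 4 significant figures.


epsilon_true = ln(1 + epsilon_eng)
epsilon_true = ln(1 + 0.267)
epsilon_true = 0.2367


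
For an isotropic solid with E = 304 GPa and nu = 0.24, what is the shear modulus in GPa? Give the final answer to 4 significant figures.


G = E / (2*(1+nu))
G = 304 / (2*(1+0.24))
G = 122.6 GPa


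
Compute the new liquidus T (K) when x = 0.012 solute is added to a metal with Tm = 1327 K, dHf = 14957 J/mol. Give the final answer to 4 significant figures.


dT = R*Tm^2*x / dHf
dT = 8.314 * 1327^2 * 0.012 / 14957
dT = 11.746 K
T_new = 1327 - 11.746 = 1315 K


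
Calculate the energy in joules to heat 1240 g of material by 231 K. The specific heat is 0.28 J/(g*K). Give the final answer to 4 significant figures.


Q = m * cp * dT
Q = 1240 * 0.28 * 231
Q = 80200 J


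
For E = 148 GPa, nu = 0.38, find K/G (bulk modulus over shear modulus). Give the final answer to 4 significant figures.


G = E / (2*(1+nu))
G = 148 / (2*(1+0.38)) = 53.6232 GPa
K = E / (3*(1-2*nu))
K = 148 / (3*(1-2*0.38)) = 205.556 GPa
K/G = 205.556 / 53.6232 = 3.833


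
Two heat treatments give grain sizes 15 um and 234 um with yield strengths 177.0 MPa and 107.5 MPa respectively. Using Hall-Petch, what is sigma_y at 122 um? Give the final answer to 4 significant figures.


sigma_y = sigma0 + k / sqrt(d)
1/sqrt(d1) = 1/sqrt(1.5e-05) = 258.199;  1/sqrt(d2) = 65.372
k = (sigma1 - sigma2) / (1/sqrt(d1) - 1/sqrt(d2)) = (177.0 - 107.5) / (258.199 - 65.372) = 0.360427 MPa*m^0.5
sigma0 = sigma1 - k/sqrt(d1) = 177.0 - 0.360427*258.199 = 83.9382 MPa
sigma_y(d3) = 83.9382 + 0.360427 / sqrt(1.22e-04) = 116.6 MPa


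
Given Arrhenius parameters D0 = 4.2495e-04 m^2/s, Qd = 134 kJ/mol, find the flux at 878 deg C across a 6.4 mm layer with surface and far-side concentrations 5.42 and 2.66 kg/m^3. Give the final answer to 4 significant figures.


Step 1: D = D0 * exp(-Qd/(R*T))
T = 878 + 273.15 = 1151.15 K
D = 4.2495e-04 * exp(-134e3 / (8.314 * 1151.15)) = 3.52962e-10 m^2/s
Step 2: J = D * (C1 - C2) / dx
J = 3.52962e-10 * (5.42 - 2.66) / 6.4e-03
J = 1.522e-07 kg/(m^2*s)


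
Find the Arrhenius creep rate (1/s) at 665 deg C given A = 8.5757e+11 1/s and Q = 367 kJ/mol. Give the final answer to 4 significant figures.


rate = A * exp(-Q / (R*T))
T = 665 + 273.15 = 938.15 K
rate = 8.5757e+11 * exp(-367e3 / (8.314 * 938.15))
rate = 3.152e-09 1/s


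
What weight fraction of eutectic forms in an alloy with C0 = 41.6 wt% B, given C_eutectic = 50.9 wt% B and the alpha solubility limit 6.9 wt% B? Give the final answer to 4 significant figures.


f_primary = (C_e - C0) / (C_e - C_alpha_max)
f_primary = (50.9 - 41.6) / (50.9 - 6.9)
f_primary = 0.211364
f_eutectic = 1 - 0.211364 = 0.7886


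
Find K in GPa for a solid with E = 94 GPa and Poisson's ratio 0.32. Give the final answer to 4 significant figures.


K = E / (3*(1-2*nu))
K = 94 / (3*(1-2*0.32))
K = 87.04 GPa


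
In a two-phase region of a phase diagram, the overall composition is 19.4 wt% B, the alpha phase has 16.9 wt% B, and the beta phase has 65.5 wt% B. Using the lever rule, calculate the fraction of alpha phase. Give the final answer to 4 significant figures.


f_alpha = (C_beta - C0) / (C_beta - C_alpha)
f_alpha = (65.5 - 19.4) / (65.5 - 16.9)
f_alpha = 0.9486


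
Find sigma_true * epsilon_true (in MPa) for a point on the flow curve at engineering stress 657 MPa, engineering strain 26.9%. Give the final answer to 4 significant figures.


sigma_true = sigma_eng * (1 + epsilon_eng)
sigma_true = 657 * (1 + 0.269) = 833.733 MPa
epsilon_true = ln(1 + epsilon_eng)
epsilon_true = ln(1 + 0.269) = 0.238229
sigma_true * epsilon_true = 833.733 * 0.238229 = 198.6 MPa


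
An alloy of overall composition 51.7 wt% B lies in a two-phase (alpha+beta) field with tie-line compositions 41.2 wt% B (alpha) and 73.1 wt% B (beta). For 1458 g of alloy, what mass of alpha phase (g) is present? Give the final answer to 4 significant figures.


f_alpha = (C_beta - C0) / (C_beta - C_alpha)
f_alpha = (73.1 - 51.7) / (73.1 - 41.2) = 0.670846
m_alpha = f_alpha * m_total = 0.670846 * 1458 = 978.1 g


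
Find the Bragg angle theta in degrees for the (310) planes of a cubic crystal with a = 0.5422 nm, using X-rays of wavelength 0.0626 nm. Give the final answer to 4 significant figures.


d = a / sqrt(h^2+k^2+l^2)
d = 0.5422 / sqrt(10) = 0.171459 nm
lambda = 2*d*sin(theta)  =>  sin(theta) = lambda / (2*d)
sin(theta) = 0.0626 / (2 * 0.171459) = 0.182551
theta = 10.52 deg


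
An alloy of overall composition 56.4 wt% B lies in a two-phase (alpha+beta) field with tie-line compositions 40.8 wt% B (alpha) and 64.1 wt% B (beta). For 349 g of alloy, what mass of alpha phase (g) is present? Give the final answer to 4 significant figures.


f_alpha = (C_beta - C0) / (C_beta - C_alpha)
f_alpha = (64.1 - 56.4) / (64.1 - 40.8) = 0.330472
m_alpha = f_alpha * m_total = 0.330472 * 349 = 115.3 g


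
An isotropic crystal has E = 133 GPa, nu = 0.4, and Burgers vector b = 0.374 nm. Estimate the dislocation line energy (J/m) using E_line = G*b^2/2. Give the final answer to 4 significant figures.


Step 1: G = E / (2*(1+nu))
G = 133 / (2*(1+0.4)) = 47.5 GPa = 4.75e+10 Pa
Step 2: E_line = G*b^2/2
b = 0.374 nm = 3.74e-10 m
E_line = 0.5 * 4.75e+10 * (3.74e-10)^2 = 3.322e-09 J/m


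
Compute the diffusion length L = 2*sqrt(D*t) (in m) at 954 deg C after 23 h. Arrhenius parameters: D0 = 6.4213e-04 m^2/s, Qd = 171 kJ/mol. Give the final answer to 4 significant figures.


Step 1: D = D0 * exp(-Qd/(R*T))
T = 1227.15 K
D = 6.4213e-04 * exp(-171e3 / (8.314 * 1227.15)) = 3.37758e-11 m^2/s
Step 2: L = 2*sqrt(D*t)
t = 23 h = 82800 s
L = 2*sqrt(3.37758e-11 * 82800) = 3.345e-03 m


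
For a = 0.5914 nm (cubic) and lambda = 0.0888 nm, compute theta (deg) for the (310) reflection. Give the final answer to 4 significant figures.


d = a / sqrt(h^2+k^2+l^2)
d = 0.5914 / sqrt(10) = 0.187017 nm
lambda = 2*d*sin(theta)  =>  sin(theta) = lambda / (2*d)
sin(theta) = 0.0888 / (2 * 0.187017) = 0.237411
theta = 13.73 deg


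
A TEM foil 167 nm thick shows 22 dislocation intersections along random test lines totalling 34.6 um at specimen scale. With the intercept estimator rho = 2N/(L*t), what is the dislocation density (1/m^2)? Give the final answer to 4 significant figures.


rho = 2N / (L * t)
L = 34.6 um = 3.46e-05 m, t = 167 nm = 1.67e-07 m
rho = 2 * 22 / (3.46e-05 * 1.67e-07)
rho = 7.615e+12 1/m^2


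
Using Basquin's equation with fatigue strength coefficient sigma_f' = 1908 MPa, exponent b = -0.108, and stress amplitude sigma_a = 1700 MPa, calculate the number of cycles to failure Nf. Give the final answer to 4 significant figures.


sigma_a = sigma_f' * (2*Nf)^b
2*Nf = (sigma_a / sigma_f')^(1/b)
2*Nf = (1700 / 1908)^(1/-0.108)
2*Nf = 2.9118
Nf = 1.456 cycles


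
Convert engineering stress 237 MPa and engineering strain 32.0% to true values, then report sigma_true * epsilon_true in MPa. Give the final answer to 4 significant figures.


sigma_true = sigma_eng * (1 + epsilon_eng)
sigma_true = 237 * (1 + 0.32) = 312.84 MPa
epsilon_true = ln(1 + epsilon_eng)
epsilon_true = ln(1 + 0.32) = 0.277632
sigma_true * epsilon_true = 312.84 * 0.277632 = 86.85 MPa


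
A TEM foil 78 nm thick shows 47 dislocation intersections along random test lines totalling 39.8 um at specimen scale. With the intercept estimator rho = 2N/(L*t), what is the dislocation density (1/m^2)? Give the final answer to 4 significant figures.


rho = 2N / (L * t)
L = 39.8 um = 3.98e-05 m, t = 78 nm = 7.8e-08 m
rho = 2 * 47 / (3.98e-05 * 7.8e-08)
rho = 3.028e+13 1/m^2


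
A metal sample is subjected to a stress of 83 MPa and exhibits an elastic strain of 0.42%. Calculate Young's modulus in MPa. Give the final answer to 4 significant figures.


E = sigma / epsilon
epsilon = 0.42% = 4.2e-03
E = 83 / 4.2e-03
E = 19760 MPa


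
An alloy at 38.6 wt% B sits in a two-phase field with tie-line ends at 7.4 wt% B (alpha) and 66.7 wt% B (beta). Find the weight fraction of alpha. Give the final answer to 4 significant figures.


f_alpha = (C_beta - C0) / (C_beta - C_alpha)
f_alpha = (66.7 - 38.6) / (66.7 - 7.4)
f_alpha = 0.4739


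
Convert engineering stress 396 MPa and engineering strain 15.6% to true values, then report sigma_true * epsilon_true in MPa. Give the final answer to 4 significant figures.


sigma_true = sigma_eng * (1 + epsilon_eng)
sigma_true = 396 * (1 + 0.156) = 457.776 MPa
epsilon_true = ln(1 + epsilon_eng)
epsilon_true = ln(1 + 0.156) = 0.144966
sigma_true * epsilon_true = 457.776 * 0.144966 = 66.36 MPa


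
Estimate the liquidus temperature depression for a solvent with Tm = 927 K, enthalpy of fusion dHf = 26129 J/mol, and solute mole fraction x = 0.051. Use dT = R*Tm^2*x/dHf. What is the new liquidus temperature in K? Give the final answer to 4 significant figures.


dT = R*Tm^2*x / dHf
dT = 8.314 * 927^2 * 0.051 / 26129
dT = 13.9449 K
T_new = 927 - 13.9449 = 913.1 K


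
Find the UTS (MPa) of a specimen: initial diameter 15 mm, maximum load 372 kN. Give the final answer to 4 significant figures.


A0 = pi*(d/2)^2 = pi*(15/2)^2 = 176.715 mm^2
UTS = F_max / A0 = 372*1000 / 176.715
UTS = 2105 MPa


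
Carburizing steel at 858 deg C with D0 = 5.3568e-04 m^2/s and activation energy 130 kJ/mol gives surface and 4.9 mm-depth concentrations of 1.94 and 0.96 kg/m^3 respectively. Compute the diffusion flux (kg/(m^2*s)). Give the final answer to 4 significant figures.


Step 1: D = D0 * exp(-Qd/(R*T))
T = 858 + 273.15 = 1131.15 K
D = 5.3568e-04 * exp(-130e3 / (8.314 * 1131.15)) = 5.315e-10 m^2/s
Step 2: J = D * (C1 - C2) / dx
J = 5.315e-10 * (1.94 - 0.96) / 4.9e-03
J = 1.063e-07 kg/(m^2*s)


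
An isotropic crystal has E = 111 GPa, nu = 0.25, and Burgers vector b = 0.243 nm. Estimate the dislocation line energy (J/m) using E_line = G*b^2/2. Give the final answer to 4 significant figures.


Step 1: G = E / (2*(1+nu))
G = 111 / (2*(1+0.25)) = 44.4 GPa = 4.44e+10 Pa
Step 2: E_line = G*b^2/2
b = 0.243 nm = 2.43e-10 m
E_line = 0.5 * 4.44e+10 * (2.43e-10)^2 = 1.311e-09 J/m


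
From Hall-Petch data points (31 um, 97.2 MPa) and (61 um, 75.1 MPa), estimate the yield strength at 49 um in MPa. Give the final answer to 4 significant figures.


sigma_y = sigma0 + k / sqrt(d)
1/sqrt(d1) = 1/sqrt(3.1e-05) = 179.605;  1/sqrt(d2) = 128.037
k = (sigma1 - sigma2) / (1/sqrt(d1) - 1/sqrt(d2)) = (97.2 - 75.1) / (179.605 - 128.037) = 0.428557 MPa*m^0.5
sigma0 = sigma1 - k/sqrt(d1) = 97.2 - 0.428557*179.605 = 20.2289 MPa
sigma_y(d3) = 20.2289 + 0.428557 / sqrt(4.9e-05) = 81.45 MPa


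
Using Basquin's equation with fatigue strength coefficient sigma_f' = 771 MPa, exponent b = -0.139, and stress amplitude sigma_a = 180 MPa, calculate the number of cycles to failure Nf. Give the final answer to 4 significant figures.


sigma_a = sigma_f' * (2*Nf)^b
2*Nf = (sigma_a / sigma_f')^(1/b)
2*Nf = (180 / 771)^(1/-0.139)
2*Nf = 35090.8
Nf = 17550 cycles


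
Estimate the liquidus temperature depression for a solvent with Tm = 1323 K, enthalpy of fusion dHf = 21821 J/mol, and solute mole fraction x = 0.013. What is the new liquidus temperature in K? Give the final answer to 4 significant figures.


dT = R*Tm^2*x / dHf
dT = 8.314 * 1323^2 * 0.013 / 21821
dT = 8.66959 K
T_new = 1323 - 8.66959 = 1314 K


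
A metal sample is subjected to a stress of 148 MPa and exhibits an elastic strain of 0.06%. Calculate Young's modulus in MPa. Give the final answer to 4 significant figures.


E = sigma / epsilon
epsilon = 0.06% = 6e-04
E = 148 / 6e-04
E = 246700 MPa


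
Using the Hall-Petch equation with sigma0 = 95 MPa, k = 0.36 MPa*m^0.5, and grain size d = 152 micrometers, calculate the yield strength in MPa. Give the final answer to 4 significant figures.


sigma_y = sigma0 + k / sqrt(d)
d = 152 um = 1.52e-04 m
sigma_y = 95 + 0.36 / sqrt(1.52e-04)
sigma_y = 124.2 MPa


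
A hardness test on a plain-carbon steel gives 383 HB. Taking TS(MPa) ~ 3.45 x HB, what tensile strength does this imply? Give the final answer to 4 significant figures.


TS (MPa) = 3.45 * HB
TS = 3.45 * 383
TS = 1321 MPa


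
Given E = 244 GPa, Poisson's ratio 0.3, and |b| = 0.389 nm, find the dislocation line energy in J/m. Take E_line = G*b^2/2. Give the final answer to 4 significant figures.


Step 1: G = E / (2*(1+nu))
G = 244 / (2*(1+0.3)) = 93.8462 GPa = 9.38462e+10 Pa
Step 2: E_line = G*b^2/2
b = 0.389 nm = 3.89e-10 m
E_line = 0.5 * 9.38462e+10 * (3.89e-10)^2 = 7.1e-09 J/m


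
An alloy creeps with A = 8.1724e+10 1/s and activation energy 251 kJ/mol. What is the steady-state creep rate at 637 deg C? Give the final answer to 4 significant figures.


rate = A * exp(-Q / (R*T))
T = 637 + 273.15 = 910.15 K
rate = 8.1724e+10 * exp(-251e3 / (8.314 * 910.15))
rate = 3.211e-04 1/s


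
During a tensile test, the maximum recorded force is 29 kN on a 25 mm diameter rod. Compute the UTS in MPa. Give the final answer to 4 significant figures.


A0 = pi*(d/2)^2 = pi*(25/2)^2 = 490.874 mm^2
UTS = F_max / A0 = 29*1000 / 490.874
UTS = 59.08 MPa


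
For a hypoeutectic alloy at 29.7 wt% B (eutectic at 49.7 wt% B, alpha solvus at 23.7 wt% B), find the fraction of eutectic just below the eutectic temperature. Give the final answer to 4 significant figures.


f_primary = (C_e - C0) / (C_e - C_alpha_max)
f_primary = (49.7 - 29.7) / (49.7 - 23.7)
f_primary = 0.769231
f_eutectic = 1 - 0.769231 = 0.2308


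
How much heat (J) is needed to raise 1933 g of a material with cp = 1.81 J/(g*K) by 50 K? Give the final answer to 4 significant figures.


Q = m * cp * dT
Q = 1933 * 1.81 * 50
Q = 174900 J


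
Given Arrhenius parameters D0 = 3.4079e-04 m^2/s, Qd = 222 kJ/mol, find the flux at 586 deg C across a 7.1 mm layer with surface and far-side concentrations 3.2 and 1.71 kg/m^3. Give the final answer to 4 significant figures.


Step 1: D = D0 * exp(-Qd/(R*T))
T = 586 + 273.15 = 859.15 K
D = 3.4079e-04 * exp(-222e3 / (8.314 * 859.15)) = 1.08351e-17 m^2/s
Step 2: J = D * (C1 - C2) / dx
J = 1.08351e-17 * (3.2 - 1.71) / 7.1e-03
J = 2.274e-15 kg/(m^2*s)


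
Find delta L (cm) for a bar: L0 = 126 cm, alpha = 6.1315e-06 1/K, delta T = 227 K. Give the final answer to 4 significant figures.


dL = L0 * alpha * dT
dL = 126 * 6.1315e-06 * 227
dL = 0.1754 cm


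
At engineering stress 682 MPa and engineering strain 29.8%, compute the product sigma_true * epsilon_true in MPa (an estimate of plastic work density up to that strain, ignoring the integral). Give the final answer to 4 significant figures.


sigma_true = sigma_eng * (1 + epsilon_eng)
sigma_true = 682 * (1 + 0.298) = 885.236 MPa
epsilon_true = ln(1 + epsilon_eng)
epsilon_true = ln(1 + 0.298) = 0.260825
sigma_true * epsilon_true = 885.236 * 0.260825 = 230.9 MPa


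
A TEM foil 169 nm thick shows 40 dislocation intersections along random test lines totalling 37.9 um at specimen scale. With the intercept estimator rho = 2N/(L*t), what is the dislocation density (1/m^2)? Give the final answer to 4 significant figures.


rho = 2N / (L * t)
L = 37.9 um = 3.79e-05 m, t = 169 nm = 1.69e-07 m
rho = 2 * 40 / (3.79e-05 * 1.69e-07)
rho = 1.249e+13 1/m^2


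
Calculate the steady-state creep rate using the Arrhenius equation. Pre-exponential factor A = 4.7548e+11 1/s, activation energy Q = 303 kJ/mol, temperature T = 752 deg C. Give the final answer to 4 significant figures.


rate = A * exp(-Q / (R*T))
T = 752 + 273.15 = 1025.15 K
rate = 4.7548e+11 * exp(-303e3 / (8.314 * 1025.15))
rate = 1.729e-04 1/s


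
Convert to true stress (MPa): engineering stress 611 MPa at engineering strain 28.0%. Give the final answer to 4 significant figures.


sigma_true = sigma_eng * (1 + epsilon_eng)
sigma_true = 611 * (1 + 0.28)
sigma_true = 782.1 MPa


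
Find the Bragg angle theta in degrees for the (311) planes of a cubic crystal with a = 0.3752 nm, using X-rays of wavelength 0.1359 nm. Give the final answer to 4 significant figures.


d = a / sqrt(h^2+k^2+l^2)
d = 0.3752 / sqrt(11) = 0.113127 nm
lambda = 2*d*sin(theta)  =>  sin(theta) = lambda / (2*d)
sin(theta) = 0.1359 / (2 * 0.113127) = 0.600652
theta = 36.92 deg


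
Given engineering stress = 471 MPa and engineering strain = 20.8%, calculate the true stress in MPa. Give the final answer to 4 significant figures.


sigma_true = sigma_eng * (1 + epsilon_eng)
sigma_true = 471 * (1 + 0.208)
sigma_true = 569 MPa


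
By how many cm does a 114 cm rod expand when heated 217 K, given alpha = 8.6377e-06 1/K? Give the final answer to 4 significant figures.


dL = L0 * alpha * dT
dL = 114 * 8.6377e-06 * 217
dL = 0.2137 cm


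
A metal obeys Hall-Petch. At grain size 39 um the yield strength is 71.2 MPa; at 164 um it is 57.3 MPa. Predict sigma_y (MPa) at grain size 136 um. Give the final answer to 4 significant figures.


sigma_y = sigma0 + k / sqrt(d)
1/sqrt(d1) = 1/sqrt(3.9e-05) = 160.128;  1/sqrt(d2) = 78.0869
k = (sigma1 - sigma2) / (1/sqrt(d1) - 1/sqrt(d2)) = (71.2 - 57.3) / (160.128 - 78.0869) = 0.169427 MPa*m^0.5
sigma0 = sigma1 - k/sqrt(d1) = 71.2 - 0.169427*160.128 = 44.07 MPa
sigma_y(d3) = 44.07 + 0.169427 / sqrt(1.36e-04) = 58.6 MPa


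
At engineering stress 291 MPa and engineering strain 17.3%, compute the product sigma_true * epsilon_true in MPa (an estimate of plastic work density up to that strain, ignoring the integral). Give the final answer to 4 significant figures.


sigma_true = sigma_eng * (1 + epsilon_eng)
sigma_true = 291 * (1 + 0.173) = 341.343 MPa
epsilon_true = ln(1 + epsilon_eng)
epsilon_true = ln(1 + 0.173) = 0.159565
sigma_true * epsilon_true = 341.343 * 0.159565 = 54.47 MPa


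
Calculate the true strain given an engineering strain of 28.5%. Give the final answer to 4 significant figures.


epsilon_true = ln(1 + epsilon_eng)
epsilon_true = ln(1 + 0.285)
epsilon_true = 0.2508


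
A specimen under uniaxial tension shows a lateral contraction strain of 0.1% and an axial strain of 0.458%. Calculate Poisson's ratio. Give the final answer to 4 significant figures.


nu = -epsilon_lat / epsilon_axial
Lateral strain is contraction (negative), so using magnitudes:
nu = 0.1 / 0.458
nu = 0.2183


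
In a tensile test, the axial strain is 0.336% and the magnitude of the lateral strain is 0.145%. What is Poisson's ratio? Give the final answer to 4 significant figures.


nu = -epsilon_lat / epsilon_axial
Lateral strain is contraction (negative), so using magnitudes:
nu = 0.145 / 0.336
nu = 0.4315


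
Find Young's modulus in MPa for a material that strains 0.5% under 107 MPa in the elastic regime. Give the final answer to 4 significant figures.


E = sigma / epsilon
epsilon = 0.5% = 5e-03
E = 107 / 5e-03
E = 21400 MPa


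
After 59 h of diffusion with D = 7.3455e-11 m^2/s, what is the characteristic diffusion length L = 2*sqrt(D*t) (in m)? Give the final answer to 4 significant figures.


t = 59 hr = 212400 s
Diffusion length = 2*sqrt(D*t)
= 2*sqrt(7.3455e-11 * 212400)
= 7.9e-03 m


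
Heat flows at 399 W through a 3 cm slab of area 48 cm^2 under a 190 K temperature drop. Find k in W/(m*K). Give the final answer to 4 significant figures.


k = Q*L / (A*dT)
L = 0.03 m, A = 4.8e-03 m^2
k = 399 * 0.03 / (4.8e-03 * 190)
k = 13.13 W/(m*K)


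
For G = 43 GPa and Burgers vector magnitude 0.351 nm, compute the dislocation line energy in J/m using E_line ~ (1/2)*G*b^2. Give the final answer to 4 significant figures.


E = G*b^2/2
b = 0.351 nm = 3.51e-10 m
G = 43 GPa = 4.3e+10 Pa
E = 0.5 * 4.3e+10 * (3.51e-10)^2
E = 2.649e-09 J/m


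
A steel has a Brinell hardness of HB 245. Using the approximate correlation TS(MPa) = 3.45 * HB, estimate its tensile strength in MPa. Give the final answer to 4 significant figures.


TS (MPa) = 3.45 * HB
TS = 3.45 * 245
TS = 845.3 MPa


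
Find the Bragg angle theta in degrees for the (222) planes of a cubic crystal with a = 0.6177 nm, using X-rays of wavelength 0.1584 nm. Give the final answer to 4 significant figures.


d = a / sqrt(h^2+k^2+l^2)
d = 0.6177 / sqrt(12) = 0.178315 nm
lambda = 2*d*sin(theta)  =>  sin(theta) = lambda / (2*d)
sin(theta) = 0.1584 / (2 * 0.178315) = 0.444159
theta = 26.37 deg


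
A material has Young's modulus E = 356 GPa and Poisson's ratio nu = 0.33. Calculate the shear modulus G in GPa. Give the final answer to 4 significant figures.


G = E / (2*(1+nu))
G = 356 / (2*(1+0.33))
G = 133.8 GPa


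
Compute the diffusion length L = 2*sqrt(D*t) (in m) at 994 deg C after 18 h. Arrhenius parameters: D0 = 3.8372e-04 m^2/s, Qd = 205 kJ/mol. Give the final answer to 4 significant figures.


Step 1: D = D0 * exp(-Qd/(R*T))
T = 1267.15 K
D = 3.8372e-04 * exp(-205e3 / (8.314 * 1267.15)) = 1.35884e-12 m^2/s
Step 2: L = 2*sqrt(D*t)
t = 18 h = 64800 s
L = 2*sqrt(1.35884e-12 * 64800) = 5.935e-04 m


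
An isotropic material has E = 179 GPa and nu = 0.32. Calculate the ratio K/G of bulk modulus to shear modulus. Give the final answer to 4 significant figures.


G = E / (2*(1+nu))
G = 179 / (2*(1+0.32)) = 67.803 GPa
K = E / (3*(1-2*nu))
K = 179 / (3*(1-2*0.32)) = 165.741 GPa
K/G = 165.741 / 67.803 = 2.444


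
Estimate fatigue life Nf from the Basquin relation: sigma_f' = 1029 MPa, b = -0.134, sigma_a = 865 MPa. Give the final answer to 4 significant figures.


sigma_a = sigma_f' * (2*Nf)^b
2*Nf = (sigma_a / sigma_f')^(1/b)
2*Nf = (865 / 1029)^(1/-0.134)
2*Nf = 3.65326
Nf = 1.827 cycles


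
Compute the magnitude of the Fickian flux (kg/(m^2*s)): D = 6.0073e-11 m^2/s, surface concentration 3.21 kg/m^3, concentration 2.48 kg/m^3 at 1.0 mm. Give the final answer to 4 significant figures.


J = -D * (dC/dx) = D * (C1 - C2) / dx
J = 6.0073e-11 * (3.21 - 2.48) / 1e-03
J = 4.385e-08 kg/(m^2*s)


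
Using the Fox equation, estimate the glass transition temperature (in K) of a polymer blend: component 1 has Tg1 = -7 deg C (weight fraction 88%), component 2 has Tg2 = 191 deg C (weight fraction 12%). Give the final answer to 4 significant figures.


1/Tg = w1/Tg1 + w2/Tg2 (in Kelvin)
Tg1 = 266.15 K, Tg2 = 464.15 K
1/Tg = 0.88/266.15 + 0.12/464.15
Tg = 280.5 K


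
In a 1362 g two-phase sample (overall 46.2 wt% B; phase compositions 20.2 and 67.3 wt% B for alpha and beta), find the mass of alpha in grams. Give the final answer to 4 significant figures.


f_alpha = (C_beta - C0) / (C_beta - C_alpha)
f_alpha = (67.3 - 46.2) / (67.3 - 20.2) = 0.447983
m_alpha = f_alpha * m_total = 0.447983 * 1362 = 610.2 g


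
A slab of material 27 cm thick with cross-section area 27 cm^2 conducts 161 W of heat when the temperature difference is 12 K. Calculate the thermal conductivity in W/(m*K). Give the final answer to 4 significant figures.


k = Q*L / (A*dT)
L = 0.27 m, A = 2.7e-03 m^2
k = 161 * 0.27 / (2.7e-03 * 12)
k = 1342 W/(m*K)


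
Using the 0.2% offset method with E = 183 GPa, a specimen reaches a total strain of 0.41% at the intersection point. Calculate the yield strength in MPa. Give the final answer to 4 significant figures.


Offset strain = 0.002
Elastic strain at yield = total_strain - offset = 4.1e-03 - 0.002 = 2.1e-03
sigma_y = E * elastic_strain = 183000 * 2.1e-03
sigma_y = 384.3 MPa


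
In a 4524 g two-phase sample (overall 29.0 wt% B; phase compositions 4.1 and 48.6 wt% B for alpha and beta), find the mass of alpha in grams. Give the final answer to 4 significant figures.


f_alpha = (C_beta - C0) / (C_beta - C_alpha)
f_alpha = (48.6 - 29.0) / (48.6 - 4.1) = 0.440449
m_alpha = f_alpha * m_total = 0.440449 * 4524 = 1993 g


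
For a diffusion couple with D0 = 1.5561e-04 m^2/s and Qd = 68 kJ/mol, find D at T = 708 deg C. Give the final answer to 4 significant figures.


D = D0 * exp(-Qd / (R*T))
T = 981.15 K
D = 1.5561e-04 * exp(-68e3 / (8.314 * 981.15))
D = 3.73e-08 m^2/s


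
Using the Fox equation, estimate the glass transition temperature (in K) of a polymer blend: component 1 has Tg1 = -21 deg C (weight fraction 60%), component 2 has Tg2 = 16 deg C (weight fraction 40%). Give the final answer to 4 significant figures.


1/Tg = w1/Tg1 + w2/Tg2 (in Kelvin)
Tg1 = 252.15 K, Tg2 = 289.15 K
1/Tg = 0.6/252.15 + 0.4/289.15
Tg = 265.8 K


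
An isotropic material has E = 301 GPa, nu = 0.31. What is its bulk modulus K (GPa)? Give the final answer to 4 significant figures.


K = E / (3*(1-2*nu))
K = 301 / (3*(1-2*0.31))
K = 264 GPa


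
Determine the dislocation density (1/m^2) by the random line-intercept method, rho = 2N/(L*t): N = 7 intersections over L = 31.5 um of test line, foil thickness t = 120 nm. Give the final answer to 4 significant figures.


rho = 2N / (L * t)
L = 31.5 um = 3.15e-05 m, t = 120 nm = 1.2e-07 m
rho = 2 * 7 / (3.15e-05 * 1.2e-07)
rho = 3.704e+12 1/m^2


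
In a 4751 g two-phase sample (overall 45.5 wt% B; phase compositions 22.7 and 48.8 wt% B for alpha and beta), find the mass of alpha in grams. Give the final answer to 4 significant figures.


f_alpha = (C_beta - C0) / (C_beta - C_alpha)
f_alpha = (48.8 - 45.5) / (48.8 - 22.7) = 0.126437
m_alpha = f_alpha * m_total = 0.126437 * 4751 = 600.7 g


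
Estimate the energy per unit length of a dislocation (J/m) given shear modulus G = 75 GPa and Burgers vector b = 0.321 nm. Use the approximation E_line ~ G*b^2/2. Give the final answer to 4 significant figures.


E = G*b^2/2
b = 0.321 nm = 3.21e-10 m
G = 75 GPa = 7.5e+10 Pa
E = 0.5 * 7.5e+10 * (3.21e-10)^2
E = 3.864e-09 J/m


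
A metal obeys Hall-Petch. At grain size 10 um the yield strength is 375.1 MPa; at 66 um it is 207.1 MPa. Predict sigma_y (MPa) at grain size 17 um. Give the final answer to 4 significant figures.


sigma_y = sigma0 + k / sqrt(d)
1/sqrt(d1) = 1/sqrt(1e-05) = 316.228;  1/sqrt(d2) = 123.091
k = (sigma1 - sigma2) / (1/sqrt(d1) - 1/sqrt(d2)) = (375.1 - 207.1) / (316.228 - 123.091) = 0.869852 MPa*m^0.5
sigma0 = sigma1 - k/sqrt(d1) = 375.1 - 0.869852*316.228 = 100.029 MPa
sigma_y(d3) = 100.029 + 0.869852 / sqrt(1.7e-05) = 311 MPa


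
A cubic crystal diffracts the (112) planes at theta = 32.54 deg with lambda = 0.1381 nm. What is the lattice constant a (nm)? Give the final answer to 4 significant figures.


d = lambda / (2*sin(theta))
d = 0.1381 / (2*sin(32.54 deg))
d = 0.128372 nm
a = d * sqrt(h^2+k^2+l^2) = 0.128372 * sqrt(6)
a = 0.3144 nm


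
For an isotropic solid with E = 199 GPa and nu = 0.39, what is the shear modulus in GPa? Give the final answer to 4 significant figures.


G = E / (2*(1+nu))
G = 199 / (2*(1+0.39))
G = 71.58 GPa


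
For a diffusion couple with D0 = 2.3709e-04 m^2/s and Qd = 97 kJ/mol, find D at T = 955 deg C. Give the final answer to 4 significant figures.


D = D0 * exp(-Qd / (R*T))
T = 1228.15 K
D = 2.3709e-04 * exp(-97e3 / (8.314 * 1228.15))
D = 1.775e-08 m^2/s


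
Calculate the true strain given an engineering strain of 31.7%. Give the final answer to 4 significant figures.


epsilon_true = ln(1 + epsilon_eng)
epsilon_true = ln(1 + 0.317)
epsilon_true = 0.2754


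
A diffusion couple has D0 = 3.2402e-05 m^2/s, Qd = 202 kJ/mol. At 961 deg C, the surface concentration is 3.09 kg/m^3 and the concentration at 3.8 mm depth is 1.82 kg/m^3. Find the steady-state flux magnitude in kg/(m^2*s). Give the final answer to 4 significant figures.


Step 1: D = D0 * exp(-Qd/(R*T))
T = 961 + 273.15 = 1234.15 K
D = 3.2402e-05 * exp(-202e3 / (8.314 * 1234.15)) = 9.1356e-14 m^2/s
Step 2: J = D * (C1 - C2) / dx
J = 9.1356e-14 * (3.09 - 1.82) / 3.8e-03
J = 3.053e-11 kg/(m^2*s)


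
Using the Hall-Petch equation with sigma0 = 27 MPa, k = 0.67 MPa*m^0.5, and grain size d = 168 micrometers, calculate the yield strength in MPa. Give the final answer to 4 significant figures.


sigma_y = sigma0 + k / sqrt(d)
d = 168 um = 1.68e-04 m
sigma_y = 27 + 0.67 / sqrt(1.68e-04)
sigma_y = 78.69 MPa


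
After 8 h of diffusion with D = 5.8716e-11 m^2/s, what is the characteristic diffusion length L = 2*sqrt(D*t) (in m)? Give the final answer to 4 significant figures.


t = 8 hr = 28800 s
Diffusion length = 2*sqrt(D*t)
= 2*sqrt(5.8716e-11 * 28800)
= 2.601e-03 m


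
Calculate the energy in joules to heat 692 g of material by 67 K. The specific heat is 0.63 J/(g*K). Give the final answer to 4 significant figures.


Q = m * cp * dT
Q = 692 * 0.63 * 67
Q = 29210 J


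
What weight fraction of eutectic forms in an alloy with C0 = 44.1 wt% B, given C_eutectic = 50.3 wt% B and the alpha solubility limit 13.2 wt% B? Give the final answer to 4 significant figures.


f_primary = (C_e - C0) / (C_e - C_alpha_max)
f_primary = (50.3 - 44.1) / (50.3 - 13.2)
f_primary = 0.167116
f_eutectic = 1 - 0.167116 = 0.8329


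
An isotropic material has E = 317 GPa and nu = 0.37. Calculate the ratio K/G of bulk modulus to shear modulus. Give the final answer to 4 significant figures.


G = E / (2*(1+nu))
G = 317 / (2*(1+0.37)) = 115.693 GPa
K = E / (3*(1-2*nu))
K = 317 / (3*(1-2*0.37)) = 406.41 GPa
K/G = 406.41 / 115.693 = 3.513


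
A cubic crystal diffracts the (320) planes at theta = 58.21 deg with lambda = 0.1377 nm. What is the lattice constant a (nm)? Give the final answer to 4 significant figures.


d = lambda / (2*sin(theta))
d = 0.1377 / (2*sin(58.21 deg))
d = 0.0810015 nm
a = d * sqrt(h^2+k^2+l^2) = 0.0810015 * sqrt(13)
a = 0.2921 nm


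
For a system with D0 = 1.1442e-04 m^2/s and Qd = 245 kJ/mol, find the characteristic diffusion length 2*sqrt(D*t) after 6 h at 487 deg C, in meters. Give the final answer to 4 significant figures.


Step 1: D = D0 * exp(-Qd/(R*T))
T = 760.15 K
D = 1.1442e-04 * exp(-245e3 / (8.314 * 760.15)) = 1.66885e-21 m^2/s
Step 2: L = 2*sqrt(D*t)
t = 6 h = 21600 s
L = 2*sqrt(1.66885e-21 * 21600) = 1.201e-08 m


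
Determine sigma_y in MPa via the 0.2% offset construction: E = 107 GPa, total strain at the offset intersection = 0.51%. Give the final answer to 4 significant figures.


Offset strain = 0.002
Elastic strain at yield = total_strain - offset = 5.1e-03 - 0.002 = 3.1e-03
sigma_y = E * elastic_strain = 107000 * 3.1e-03
sigma_y = 331.7 MPa


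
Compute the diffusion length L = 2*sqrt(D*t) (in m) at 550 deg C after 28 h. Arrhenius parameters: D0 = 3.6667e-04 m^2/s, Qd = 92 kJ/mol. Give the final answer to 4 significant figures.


Step 1: D = D0 * exp(-Qd/(R*T))
T = 823.15 K
D = 3.6667e-04 * exp(-92e3 / (8.314 * 823.15)) = 5.32132e-10 m^2/s
Step 2: L = 2*sqrt(D*t)
t = 28 h = 100800 s
L = 2*sqrt(5.32132e-10 * 100800) = 0.01465 m


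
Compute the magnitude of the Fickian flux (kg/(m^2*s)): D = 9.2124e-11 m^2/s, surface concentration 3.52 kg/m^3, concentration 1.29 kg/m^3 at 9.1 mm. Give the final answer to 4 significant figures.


J = -D * (dC/dx) = D * (C1 - C2) / dx
J = 9.2124e-11 * (3.52 - 1.29) / 9.1e-03
J = 2.258e-08 kg/(m^2*s)


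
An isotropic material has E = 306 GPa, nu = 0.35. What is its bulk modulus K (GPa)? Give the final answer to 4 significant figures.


K = E / (3*(1-2*nu))
K = 306 / (3*(1-2*0.35))
K = 340 GPa


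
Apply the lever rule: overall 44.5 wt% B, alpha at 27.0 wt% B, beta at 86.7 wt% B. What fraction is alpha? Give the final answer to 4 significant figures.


f_alpha = (C_beta - C0) / (C_beta - C_alpha)
f_alpha = (86.7 - 44.5) / (86.7 - 27.0)
f_alpha = 0.7069


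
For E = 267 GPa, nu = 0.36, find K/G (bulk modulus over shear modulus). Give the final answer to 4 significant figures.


G = E / (2*(1+nu))
G = 267 / (2*(1+0.36)) = 98.1618 GPa
K = E / (3*(1-2*nu))
K = 267 / (3*(1-2*0.36)) = 317.857 GPa
K/G = 317.857 / 98.1618 = 3.238


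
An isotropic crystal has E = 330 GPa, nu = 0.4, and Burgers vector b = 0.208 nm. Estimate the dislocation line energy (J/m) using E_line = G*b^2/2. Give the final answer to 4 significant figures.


Step 1: G = E / (2*(1+nu))
G = 330 / (2*(1+0.4)) = 117.857 GPa = 1.17857e+11 Pa
Step 2: E_line = G*b^2/2
b = 0.208 nm = 2.08e-10 m
E_line = 0.5 * 1.17857e+11 * (2.08e-10)^2 = 2.549e-09 J/m
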